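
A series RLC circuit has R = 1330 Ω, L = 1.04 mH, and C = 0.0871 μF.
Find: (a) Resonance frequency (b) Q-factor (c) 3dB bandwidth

Step 1 — Resonance: ω₀ = 1/√(LC) = 1/√(0.00104·8.71e-08) = 1.051e+05 rad/s.
Step 2 — f₀ = ω₀/(2π) = 1.672e+04 Hz.
Step 3 — Series Q: Q = ω₀L/R = 1.051e+05·0.00104/1330 = 0.08216.
Step 4 — Bandwidth: Δω = ω₀/Q = 1.279e+06 rad/s; BW = Δω/(2π) = 2.035e+05 Hz.

(a) f₀ = 1.672e+04 Hz  (b) Q = 0.08216  (c) BW = 2.035e+05 Hz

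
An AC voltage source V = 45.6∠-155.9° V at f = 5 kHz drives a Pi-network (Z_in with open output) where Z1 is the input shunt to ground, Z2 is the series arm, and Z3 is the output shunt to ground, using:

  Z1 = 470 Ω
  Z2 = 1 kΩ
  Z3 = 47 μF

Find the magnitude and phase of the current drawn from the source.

Step 1 — Angular frequency: ω = 2π·f = 2π·5000 = 3.142e+04 rad/s.
Step 2 — Component impedances:
  Z1: Z = R = 470 Ω
  Z2: Z = R = 1000 Ω
  Z3: Z = 1/(jωC) = -j/(ω·C) = 0 - j0.6773 Ω
Step 3 — With open output, the series arm Z2 and the output shunt Z3 appear in series to ground: Z2 + Z3 = 1000 - j0.6773 Ω.
Step 4 — Parallel with input shunt Z1: Z_in = Z1 || (Z2 + Z3) = 319.7 - j0.06923 Ω = 319.7∠-0.0° Ω.
Step 5 — Source phasor: V = 45.6∠-155.9° V = -41.63 - j18.62 V.
Step 6 — Ohm's law: I = V / Z_total = (-41.63 - j18.62) / (319.7 - j0.06923) = -0.1302 - j0.05826 A.
Step 7 — Convert to polar: |I| = 0.1426 A, ∠I = -155.9°.

I = 0.1426∠-155.9° A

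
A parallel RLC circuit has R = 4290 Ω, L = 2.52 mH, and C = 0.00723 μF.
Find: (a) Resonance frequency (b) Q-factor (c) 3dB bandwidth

Step 1 — Resonance: ω₀ = 1/√(LC) = 1/√(0.00252·7.23e-09) = 2.343e+05 rad/s.
Step 2 — f₀ = ω₀/(2π) = 3.729e+04 Hz.
Step 3 — Parallel Q: Q = R/(ω₀L) = 4290/(2.343e+05·0.00252) = 7.267.
Step 4 — Bandwidth: Δω = ω₀/Q = 3.224e+04 rad/s; BW = Δω/(2π) = 5131 Hz.

(a) f₀ = 3.729e+04 Hz  (b) Q = 7.267  (c) BW = 5131 Hz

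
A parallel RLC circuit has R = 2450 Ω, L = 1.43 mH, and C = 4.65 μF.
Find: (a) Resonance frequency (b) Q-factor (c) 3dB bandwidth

Step 1 — Resonance: ω₀ = 1/√(LC) = 1/√(0.00143·4.65e-06) = 1.226e+04 rad/s.
Step 2 — f₀ = ω₀/(2π) = 1952 Hz.
Step 3 — Parallel Q: Q = R/(ω₀L) = 2450/(1.226e+04·0.00143) = 139.7.
Step 4 — Bandwidth: Δω = ω₀/Q = 87.78 rad/s; BW = Δω/(2π) = 13.97 Hz.

(a) f₀ = 1952 Hz  (b) Q = 139.7  (c) BW = 13.97 Hz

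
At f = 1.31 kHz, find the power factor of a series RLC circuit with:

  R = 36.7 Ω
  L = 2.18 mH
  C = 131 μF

Step 1 — Angular frequency: ω = 2π·f = 2π·1310 = 8231 rad/s.
Step 2 — Component impedances:
  R: Z = R = 36.7 Ω
  L: Z = jωL = j·8231·0.00218 = 0 + j17.94 Ω
  C: Z = 1/(jωC) = -j/(ω·C) = 0 - j0.9274 Ω
Step 3 — Series combination: Z_total = R + L + C = 36.7 + j17.02 Ω = 40.45∠24.9° Ω.
Step 4 — Power factor: PF = cos(φ) = Re(Z)/|Z| = 36.7/40.453 = 0.9072.
Step 5 — Type: Im(Z) = 17.02 ⇒ lagging (phase φ = 24.9°).

PF = 0.9072 (lagging, φ = 24.9°)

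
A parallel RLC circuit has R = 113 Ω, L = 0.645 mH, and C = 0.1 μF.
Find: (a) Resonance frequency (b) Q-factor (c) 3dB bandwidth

Step 1 — Resonance: ω₀ = 1/√(LC) = 1/√(0.000645·1e-07) = 1.245e+05 rad/s.
Step 2 — f₀ = ω₀/(2π) = 1.982e+04 Hz.
Step 3 — Parallel Q: Q = R/(ω₀L) = 113/(1.245e+05·0.000645) = 1.407.
Step 4 — Bandwidth: Δω = ω₀/Q = 8.85e+04 rad/s; BW = Δω/(2π) = 1.408e+04 Hz.

(a) f₀ = 1.982e+04 Hz  (b) Q = 1.407  (c) BW = 1.408e+04 Hz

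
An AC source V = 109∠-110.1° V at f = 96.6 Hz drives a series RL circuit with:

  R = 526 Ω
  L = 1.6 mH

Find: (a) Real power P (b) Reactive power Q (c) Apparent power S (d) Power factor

Step 1 — Angular frequency: ω = 2π·f = 2π·96.6 = 607 rad/s.
Step 2 — Component impedances:
  R: Z = R = 526 Ω
  L: Z = jωL = j·607·0.0016 = 0 + j0.9711 Ω
Step 3 — Series combination: Z_total = R + L = 526 + j0.9711 Ω = 526∠0.1° Ω.
Step 4 — Source phasor: V = 109∠-110.1° V = -37.46 - j102.4 V.
Step 5 — Current: I = V / Z = -0.07157 - j0.1945 A = 0.2072∠-110.2° A.
Step 6 — Complex power: S = V·I* = 22.59 + j0.0417 VA.
Step 7 — Real power: P = Re(S) = 22.59 W.
Step 8 — Reactive power: Q = Im(S) = 0.0417 VAR.
Step 9 — Apparent power: |S| = 22.59 VA.
Step 10 — Power factor: PF = P/|S| = 1 (lagging).

(a) P = 22.59 W  (b) Q = 0.0417 VAR  (c) S = 22.59 VA  (d) PF = 1 (lagging)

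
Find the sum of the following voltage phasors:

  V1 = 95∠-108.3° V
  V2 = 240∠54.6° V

Step 1 — Convert each phasor to rectangular form:
  V1 = 95·(cos(-108.3°) + j·sin(-108.3°)) = -29.83 - j90.2 V
  V2 = 240·(cos(54.6°) + j·sin(54.6°)) = 139 + j195.6 V
Step 2 — Sum components: V_total = 109.2 + j105.4 V.
Step 3 — Convert to polar: |V_total| = 151.8 V, ∠V_total = 44.0°.

V_total = 151.8∠44.0° V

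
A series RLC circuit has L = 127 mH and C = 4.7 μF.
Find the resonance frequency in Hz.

Step 1 — Resonance condition Im(Z)=0 gives ω₀ = 1/√(LC).
Step 2 — ω₀ = 1/√(0.127·4.7e-06) = 1294 rad/s.
Step 3 — f₀ = ω₀/(2π) = 206 Hz.

f₀ = 206 Hz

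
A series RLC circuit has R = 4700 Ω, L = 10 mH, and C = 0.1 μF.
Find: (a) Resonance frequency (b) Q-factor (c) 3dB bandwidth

Step 1 — Resonance: ω₀ = 1/√(LC) = 1/√(0.01·1e-07) = 3.162e+04 rad/s.
Step 2 — f₀ = ω₀/(2π) = 5033 Hz.
Step 3 — Series Q: Q = ω₀L/R = 3.162e+04·0.01/4700 = 0.06728.
Step 4 — Bandwidth: Δω = ω₀/Q = 4.7e+05 rad/s; BW = Δω/(2π) = 7.48e+04 Hz.

(a) f₀ = 5033 Hz  (b) Q = 0.06728  (c) BW = 7.48e+04 Hz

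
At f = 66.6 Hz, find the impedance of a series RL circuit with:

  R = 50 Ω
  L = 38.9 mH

Step 1 — Angular frequency: ω = 2π·f = 2π·66.6 = 418.5 rad/s.
Step 2 — Component impedances:
  R: Z = R = 50 Ω
  L: Z = jωL = j·418.5·0.0389 = 0 + j16.28 Ω
Step 3 — Series combination: Z_total = R + L = 50 + j16.28 Ω = 52.58∠18.0° Ω.

Z = 50 + j16.28 Ω = 52.58∠18.0° Ω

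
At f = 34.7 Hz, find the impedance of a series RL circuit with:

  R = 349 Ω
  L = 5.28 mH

Step 1 — Angular frequency: ω = 2π·f = 2π·34.7 = 218 rad/s.
Step 2 — Component impedances:
  R: Z = R = 349 Ω
  L: Z = jωL = j·218·0.00528 = 0 + j1.151 Ω
Step 3 — Series combination: Z_total = R + L = 349 + j1.151 Ω = 349∠0.2° Ω.

Z = 349 + j1.151 Ω = 349∠0.2° Ω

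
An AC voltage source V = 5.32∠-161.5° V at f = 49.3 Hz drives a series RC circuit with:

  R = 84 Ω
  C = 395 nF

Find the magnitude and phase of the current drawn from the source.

Step 1 — Angular frequency: ω = 2π·f = 2π·49.3 = 309.8 rad/s.
Step 2 — Component impedances:
  R: Z = R = 84 Ω
  C: Z = 1/(jωC) = -j/(ω·C) = 0 - j8173 Ω
Step 3 — Series combination: Z_total = R + C = 84 - j8173 Ω = 8173∠-89.4° Ω.
Step 4 — Source phasor: V = 5.32∠-161.5° V = -5.045 - j1.688 V.
Step 5 — Ohm's law: I = V / Z_total = (-5.045 - j1.688) / (84 - j8173) = 0.0002002 - j0.0006194 A.
Step 6 — Convert to polar: |I| = 0.0006509 A, ∠I = -72.1°.

I = 0.0006509∠-72.1° A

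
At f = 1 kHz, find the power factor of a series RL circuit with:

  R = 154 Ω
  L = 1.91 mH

Step 1 — Angular frequency: ω = 2π·f = 2π·1000 = 6283 rad/s.
Step 2 — Component impedances:
  R: Z = R = 154 Ω
  L: Z = jωL = j·6283·0.00191 = 0 + j12 Ω
Step 3 — Series combination: Z_total = R + L = 154 + j12 Ω = 154.5∠4.5° Ω.
Step 4 — Power factor: PF = cos(φ) = Re(Z)/|Z| = 154/154.47 = 0.997.
Step 5 — Type: Im(Z) = 12 ⇒ lagging (phase φ = 4.5°).

PF = 0.997 (lagging, φ = 4.5°)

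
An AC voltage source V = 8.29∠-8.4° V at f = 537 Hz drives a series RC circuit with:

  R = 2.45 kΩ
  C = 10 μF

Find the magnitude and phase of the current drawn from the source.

Step 1 — Angular frequency: ω = 2π·f = 2π·537 = 3374 rad/s.
Step 2 — Component impedances:
  R: Z = R = 2450 Ω
  C: Z = 1/(jωC) = -j/(ω·C) = 0 - j29.64 Ω
Step 3 — Series combination: Z_total = R + C = 2450 - j29.64 Ω = 2450∠-0.7° Ω.
Step 4 — Source phasor: V = 8.29∠-8.4° V = 8.201 - j1.211 V.
Step 5 — Ohm's law: I = V / Z_total = (8.201 - j1.211) / (2450 - j29.64) = 0.003353 - j0.0004537 A.
Step 6 — Convert to polar: |I| = 0.003383 A, ∠I = -7.7°.

I = 0.003383∠-7.7° A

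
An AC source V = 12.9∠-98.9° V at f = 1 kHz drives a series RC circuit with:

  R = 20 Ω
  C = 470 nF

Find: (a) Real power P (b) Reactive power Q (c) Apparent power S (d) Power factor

Step 1 — Angular frequency: ω = 2π·f = 2π·1000 = 6283 rad/s.
Step 2 — Component impedances:
  R: Z = R = 20 Ω
  C: Z = 1/(jωC) = -j/(ω·C) = 0 - j338.6 Ω
Step 3 — Series combination: Z_total = R + C = 20 - j338.6 Ω = 339.2∠-86.6° Ω.
Step 4 — Source phasor: V = 12.9∠-98.9° V = -1.996 - j12.74 V.
Step 5 — Current: I = V / Z = 0.03716 - j0.008088 A = 0.03803∠-12.3° A.
Step 6 — Complex power: S = V·I* = 0.02892 - j0.4897 VA.
Step 7 — Real power: P = Re(S) = 0.02892 W.
Step 8 — Reactive power: Q = Im(S) = -0.4897 VAR.
Step 9 — Apparent power: |S| = 0.4906 VA.
Step 10 — Power factor: PF = P/|S| = 0.05896 (leading).

(a) P = 0.02892 W  (b) Q = -0.4897 VAR  (c) S = 0.4906 VA  (d) PF = 0.05896 (leading)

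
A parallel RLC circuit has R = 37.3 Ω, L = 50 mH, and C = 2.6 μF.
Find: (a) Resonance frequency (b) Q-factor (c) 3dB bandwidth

Step 1 — Resonance: ω₀ = 1/√(LC) = 1/√(0.05·2.6e-06) = 2774 rad/s.
Step 2 — f₀ = ω₀/(2π) = 441.4 Hz.
Step 3 — Parallel Q: Q = R/(ω₀L) = 37.3/(2774·0.05) = 0.269.
Step 4 — Bandwidth: Δω = ω₀/Q = 1.031e+04 rad/s; BW = Δω/(2π) = 1641 Hz.

(a) f₀ = 441.4 Hz  (b) Q = 0.269  (c) BW = 1641 Hz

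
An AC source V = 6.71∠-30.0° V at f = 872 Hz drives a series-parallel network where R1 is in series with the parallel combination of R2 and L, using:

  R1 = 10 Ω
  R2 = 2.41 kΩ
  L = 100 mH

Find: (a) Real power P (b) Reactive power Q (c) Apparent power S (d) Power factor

Step 1 — Angular frequency: ω = 2π·f = 2π·872 = 5479 rad/s.
Step 2 — Component impedances:
  R1: Z = R = 10 Ω
  R2: Z = R = 2410 Ω
  L: Z = jωL = j·5479·0.1 = 0 + j547.9 Ω
Step 3 — Parallel branch: R2 || L = 1/(1/R2 + 1/L) = 118.4 + j521 Ω.
Step 4 — Series with R1: Z_total = R1 + (R2 || L) = 128.4 + j521 Ω = 536.6∠76.2° Ω.
Step 5 — Source phasor: V = 6.71∠-30.0° V = 5.811 - j3.355 V.
Step 6 — Current: I = V / Z = -0.003479 - j0.01201 A = 0.01251∠-106.2° A.
Step 7 — Complex power: S = V·I* = 0.02009 + j0.08147 VA.
Step 8 — Real power: P = Re(S) = 0.02009 W.
Step 9 — Reactive power: Q = Im(S) = 0.08147 VAR.
Step 10 — Apparent power: |S| = 0.08391 VA.
Step 11 — Power factor: PF = P/|S| = 0.2394 (lagging).

(a) P = 0.02009 W  (b) Q = 0.08147 VAR  (c) S = 0.08391 VA  (d) PF = 0.2394 (lagging)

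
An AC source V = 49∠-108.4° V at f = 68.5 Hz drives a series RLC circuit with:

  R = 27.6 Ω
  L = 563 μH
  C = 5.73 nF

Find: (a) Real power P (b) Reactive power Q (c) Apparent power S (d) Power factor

Step 1 — Angular frequency: ω = 2π·f = 2π·68.5 = 430.4 rad/s.
Step 2 — Component impedances:
  R: Z = R = 27.6 Ω
  L: Z = jωL = j·430.4·0.000563 = 0 + j0.2423 Ω
  C: Z = 1/(jωC) = -j/(ω·C) = 0 - j4.055e+05 Ω
Step 3 — Series combination: Z_total = R + L + C = 27.6 - j4.055e+05 Ω = 4.055e+05∠-90.0° Ω.
Step 4 — Source phasor: V = 49∠-108.4° V = -15.47 - j46.49 V.
Step 5 — Current: I = V / Z = 0.0001147 - j3.815e-05 A = 0.0001208∠-18.4° A.
Step 6 — Complex power: S = V·I* = 4.03e-07 - j0.005921 VA.
Step 7 — Real power: P = Re(S) = 4.03e-07 W.
Step 8 — Reactive power: Q = Im(S) = -0.005921 VAR.
Step 9 — Apparent power: |S| = 0.005921 VA.
Step 10 — Power factor: PF = P/|S| = 6.807e-05 (leading).

(a) P = 4.03e-07 W  (b) Q = -0.005921 VAR  (c) S = 0.005921 VA  (d) PF = 6.807e-05 (leading)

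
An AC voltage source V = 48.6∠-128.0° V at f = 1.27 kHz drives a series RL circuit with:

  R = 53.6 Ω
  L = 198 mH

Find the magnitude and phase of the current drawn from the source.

Step 1 — Angular frequency: ω = 2π·f = 2π·1270 = 7980 rad/s.
Step 2 — Component impedances:
  R: Z = R = 53.6 Ω
  L: Z = jωL = j·7980·0.198 = 0 + j1580 Ω
Step 3 — Series combination: Z_total = R + L = 53.6 + j1580 Ω = 1581∠88.1° Ω.
Step 4 — Source phasor: V = 48.6∠-128.0° V = -29.92 - j38.3 V.
Step 5 — Ohm's law: I = V / Z_total = (-29.92 - j38.3) / (53.6 + j1580) = -0.02485 + j0.01809 A.
Step 6 — Convert to polar: |I| = 0.03074 A, ∠I = 143.9°.

I = 0.03074∠143.9° A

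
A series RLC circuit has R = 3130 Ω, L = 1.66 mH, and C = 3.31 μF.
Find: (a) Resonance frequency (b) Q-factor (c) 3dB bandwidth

Step 1 — Resonance: ω₀ = 1/√(LC) = 1/√(0.00166·3.31e-06) = 1.349e+04 rad/s.
Step 2 — f₀ = ω₀/(2π) = 2147 Hz.
Step 3 — Series Q: Q = ω₀L/R = 1.349e+04·0.00166/3130 = 0.007155.
Step 4 — Bandwidth: Δω = ω₀/Q = 1.886e+06 rad/s; BW = Δω/(2π) = 3.001e+05 Hz.

(a) f₀ = 2147 Hz  (b) Q = 0.007155  (c) BW = 3.001e+05 Hz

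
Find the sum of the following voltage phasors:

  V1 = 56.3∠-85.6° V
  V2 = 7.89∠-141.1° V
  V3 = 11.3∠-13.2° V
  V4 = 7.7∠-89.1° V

Step 1 — Convert each phasor to rectangular form:
  V1 = 56.3·(cos(-85.6°) + j·sin(-85.6°)) = 4.319 - j56.13 V
  V2 = 7.89·(cos(-141.1°) + j·sin(-141.1°)) = -6.14 - j4.955 V
  V3 = 11.3·(cos(-13.2°) + j·sin(-13.2°)) = 11 - j2.58 V
  V4 = 7.7·(cos(-89.1°) + j·sin(-89.1°)) = 0.1209 - j7.699 V
Step 2 — Sum components: V_total = 9.301 - j71.37 V.
Step 3 — Convert to polar: |V_total| = 71.97 V, ∠V_total = -82.6°.

V_total = 71.97∠-82.6° V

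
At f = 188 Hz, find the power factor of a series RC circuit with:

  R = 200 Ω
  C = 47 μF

Step 1 — Angular frequency: ω = 2π·f = 2π·188 = 1181 rad/s.
Step 2 — Component impedances:
  R: Z = R = 200 Ω
  C: Z = 1/(jωC) = -j/(ω·C) = 0 - j18.01 Ω
Step 3 — Series combination: Z_total = R + C = 200 - j18.01 Ω = 200.8∠-5.1° Ω.
Step 4 — Power factor: PF = cos(φ) = Re(Z)/|Z| = 200/200.8 = 0.996.
Step 5 — Type: Im(Z) = -18.01 ⇒ leading (phase φ = -5.1°).

PF = 0.996 (leading, φ = -5.1°)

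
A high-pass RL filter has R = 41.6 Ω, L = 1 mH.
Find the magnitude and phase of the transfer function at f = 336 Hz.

Step 1 — Angular frequency: ω = 2π·336 = 2111 rad/s.
Step 2 — Transfer function: H(jω) = jωL/(R + jωL).
Step 3 — Numerator jωL = j·2.111; denominator R + jωL = 41.6 + j2.111.
Step 4 — H = 0.002569 + j0.05062.
Step 5 — Magnitude: |H| = 0.05068 (-25.9 dB); phase: φ = 87.1°.

|H| = 0.05068 (-25.9 dB), φ = 87.1°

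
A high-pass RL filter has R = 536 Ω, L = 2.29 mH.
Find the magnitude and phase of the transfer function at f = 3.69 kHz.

Step 1 — Angular frequency: ω = 2π·3690 = 2.318e+04 rad/s.
Step 2 — Transfer function: H(jω) = jωL/(R + jωL).
Step 3 — Numerator jωL = j·53.09; denominator R + jωL = 536 + j53.09.
Step 4 — H = 0.009717 + j0.09809.
Step 5 — Magnitude: |H| = 0.09857 (-20.1 dB); phase: φ = 84.3°.

|H| = 0.09857 (-20.1 dB), φ = 84.3°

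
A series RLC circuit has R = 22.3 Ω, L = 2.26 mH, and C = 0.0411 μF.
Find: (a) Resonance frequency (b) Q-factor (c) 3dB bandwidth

Step 1 — Resonance condition Im(Z)=0 gives ω₀ = 1/√(LC).
Step 2 — ω₀ = 1/√(0.00226·4.11e-08) = 1.038e+05 rad/s.
Step 3 — f₀ = ω₀/(2π) = 1.651e+04 Hz.
Step 4 — Series Q: Q = ω₀L/R = 1.038e+05·0.00226/22.3 = 10.52.
Step 5 — 3dB bandwidth: Δω = ω₀/Q = 9867 rad/s; BW = Δω/(2π) = 1570 Hz.

(a) f₀ = 1.651e+04 Hz  (b) Q = 10.52  (c) BW = 1570 Hz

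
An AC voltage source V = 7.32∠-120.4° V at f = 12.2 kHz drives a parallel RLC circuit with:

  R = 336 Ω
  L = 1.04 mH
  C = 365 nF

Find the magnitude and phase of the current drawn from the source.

Step 1 — Angular frequency: ω = 2π·f = 2π·1.22e+04 = 7.665e+04 rad/s.
Step 2 — Component impedances:
  R: Z = R = 336 Ω
  L: Z = jωL = j·7.665e+04·0.00104 = 0 + j79.72 Ω
  C: Z = 1/(jωC) = -j/(ω·C) = 0 - j35.74 Ω
Step 3 — Parallel combination: 1/Z_total = 1/R + 1/L + 1/C; Z_total = 12.04 - j62.46 Ω = 63.61∠-79.1° Ω.
Step 4 — Source phasor: V = 7.32∠-120.4° V = -3.704 - j6.314 V.
Step 5 — Ohm's law: I = V / Z_total = (-3.704 - j6.314) / (12.04 - j62.46) = 0.08643 - j0.07597 A.
Step 6 — Convert to polar: |I| = 0.1151 A, ∠I = -41.3°.

I = 0.1151∠-41.3° A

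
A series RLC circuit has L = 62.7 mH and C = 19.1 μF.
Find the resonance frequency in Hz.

Step 1 — Resonance condition Im(Z)=0 gives ω₀ = 1/√(LC).
Step 2 — ω₀ = 1/√(0.0627·1.91e-05) = 913.8 rad/s.
Step 3 — f₀ = ω₀/(2π) = 145.4 Hz.

f₀ = 145.4 Hz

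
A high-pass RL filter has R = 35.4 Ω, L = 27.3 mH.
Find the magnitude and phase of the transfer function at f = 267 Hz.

Step 1 — Angular frequency: ω = 2π·267 = 1678 rad/s.
Step 2 — Transfer function: H(jω) = jωL/(R + jωL).
Step 3 — Numerator jωL = j·45.8; denominator R + jωL = 35.4 + j45.8.
Step 4 — H = 0.626 + j0.4839.
Step 5 — Magnitude: |H| = 0.7912 (-2.0 dB); phase: φ = 37.7°.

|H| = 0.7912 (-2.0 dB), φ = 37.7°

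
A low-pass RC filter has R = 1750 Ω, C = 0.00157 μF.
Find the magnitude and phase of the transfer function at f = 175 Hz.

Step 1 — Angular frequency: ω = 2π·175 = 1100 rad/s.
Step 2 — Transfer function: H(jω) = 1/(1 + jωRC).
Step 3 — Denominator: 1 + jωRC = 1 + j·1100·1750·1.57e-09 = 1 + j0.003021.
Step 4 — H = 1 - j0.003021.
Step 5 — Magnitude: |H| = 1 (-0.0 dB); phase: φ = -0.2°.

|H| = 1 (-0.0 dB), φ = -0.2°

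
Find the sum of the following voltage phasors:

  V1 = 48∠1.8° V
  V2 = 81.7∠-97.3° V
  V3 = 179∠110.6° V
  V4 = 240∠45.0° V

Step 1 — Convert each phasor to rectangular form:
  V1 = 48·(cos(1.8°) + j·sin(1.8°)) = 47.98 + j1.508 V
  V2 = 81.7·(cos(-97.3°) + j·sin(-97.3°)) = -10.38 - j81.04 V
  V3 = 179·(cos(110.6°) + j·sin(110.6°)) = -62.98 + j167.6 V
  V4 = 240·(cos(45.0°) + j·sin(45.0°)) = 169.7 + j169.7 V
Step 2 — Sum components: V_total = 144.3 + j257.7 V.
Step 3 — Convert to polar: |V_total| = 295.4 V, ∠V_total = 60.8°.

V_total = 295.4∠60.8° V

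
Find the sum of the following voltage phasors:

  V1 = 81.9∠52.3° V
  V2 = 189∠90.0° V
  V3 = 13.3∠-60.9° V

Step 1 — Convert each phasor to rectangular form:
  V1 = 81.9·(cos(52.3°) + j·sin(52.3°)) = 50.08 + j64.8 V
  V2 = 189·(cos(90.0°) + j·sin(90.0°)) = 0 + j189 V
  V3 = 13.3·(cos(-60.9°) + j·sin(-60.9°)) = 6.468 - j11.62 V
Step 2 — Sum components: V_total = 56.55 + j242.2 V.
Step 3 — Convert to polar: |V_total| = 248.7 V, ∠V_total = 76.9°.

V_total = 248.7∠76.9° V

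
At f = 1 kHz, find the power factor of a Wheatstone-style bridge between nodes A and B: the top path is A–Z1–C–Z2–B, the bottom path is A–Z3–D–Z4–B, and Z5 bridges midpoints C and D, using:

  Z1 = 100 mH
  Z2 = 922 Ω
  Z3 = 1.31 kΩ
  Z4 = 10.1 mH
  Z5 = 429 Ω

Step 1 — Angular frequency: ω = 2π·f = 2π·1000 = 6283 rad/s.
Step 2 — Component impedances:
  Z1: Z = jωL = j·6283·0.1 = 0 + j628.3 Ω
  Z2: Z = R = 922 Ω
  Z3: Z = R = 1310 Ω
  Z4: Z = jωL = j·6283·0.0101 = 0 + j63.46 Ω
  Z5: Z = R = 429 Ω
Step 3 — Bridge requires nodal analysis (the Z5 bridge couples midpoints C and D, so the two paths cannot be reduced to a simple series/parallel combination). Setting node B to ground and injecting 1 A at node A, the 3-node admittance system at A, C, D solves to V_A = Z_AB = 375.2 + j401.7 Ω = 549.7∠47.0° Ω.
Step 4 — Power factor: PF = cos(φ) = Re(Z)/|Z| = 375.17/549.68 = 0.6825.
Step 5 — Type: Im(Z) = 401.7 ⇒ lagging (phase φ = 47.0°).

PF = 0.6825 (lagging, φ = 47.0°)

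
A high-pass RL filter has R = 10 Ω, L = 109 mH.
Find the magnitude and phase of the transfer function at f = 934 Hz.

Step 1 — Angular frequency: ω = 2π·934 = 5868 rad/s.
Step 2 — Transfer function: H(jω) = jωL/(R + jωL).
Step 3 — Numerator jωL = j·639.7; denominator R + jωL = 10 + j639.7.
Step 4 — H = 0.9998 + j0.01563.
Step 5 — Magnitude: |H| = 0.9999 (-0.0 dB); phase: φ = 0.9°.

|H| = 0.9999 (-0.0 dB), φ = 0.9°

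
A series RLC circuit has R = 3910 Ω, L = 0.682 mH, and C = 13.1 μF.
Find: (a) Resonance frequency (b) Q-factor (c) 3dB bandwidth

Step 1 — Resonance: ω₀ = 1/√(LC) = 1/√(0.000682·1.31e-05) = 1.058e+04 rad/s.
Step 2 — f₀ = ω₀/(2π) = 1684 Hz.
Step 3 — Series Q: Q = ω₀L/R = 1.058e+04·0.000682/3910 = 0.001845.
Step 4 — Bandwidth: Δω = ω₀/Q = 5.733e+06 rad/s; BW = Δω/(2π) = 9.125e+05 Hz.

(a) f₀ = 1684 Hz  (b) Q = 0.001845  (c) BW = 9.125e+05 Hz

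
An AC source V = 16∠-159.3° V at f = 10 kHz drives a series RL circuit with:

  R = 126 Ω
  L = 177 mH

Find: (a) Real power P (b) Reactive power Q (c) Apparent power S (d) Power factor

Step 1 — Angular frequency: ω = 2π·f = 2π·1e+04 = 6.283e+04 rad/s.
Step 2 — Component impedances:
  R: Z = R = 126 Ω
  L: Z = jωL = j·6.283e+04·0.177 = 0 + j1.112e+04 Ω
Step 3 — Series combination: Z_total = R + L = 126 + j1.112e+04 Ω = 1.112e+04∠89.4° Ω.
Step 4 — Source phasor: V = 16∠-159.3° V = -14.97 - j5.656 V.
Step 5 — Current: I = V / Z = -0.0005237 + j0.00134 A = 0.001439∠111.3° A.
Step 6 — Complex power: S = V·I* = 0.0002608 + j0.02302 VA.
Step 7 — Real power: P = Re(S) = 0.0002608 W.
Step 8 — Reactive power: Q = Im(S) = 0.02302 VAR.
Step 9 — Apparent power: |S| = 0.02302 VA.
Step 10 — Power factor: PF = P/|S| = 0.01133 (lagging).

(a) P = 0.0002608 W  (b) Q = 0.02302 VAR  (c) S = 0.02302 VA  (d) PF = 0.01133 (lagging)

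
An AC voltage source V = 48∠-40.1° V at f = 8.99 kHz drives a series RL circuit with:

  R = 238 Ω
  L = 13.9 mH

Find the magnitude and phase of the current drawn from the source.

Step 1 — Angular frequency: ω = 2π·f = 2π·8990 = 5.649e+04 rad/s.
Step 2 — Component impedances:
  R: Z = R = 238 Ω
  L: Z = jωL = j·5.649e+04·0.0139 = 0 + j785.2 Ω
Step 3 — Series combination: Z_total = R + L = 238 + j785.2 Ω = 820.4∠73.1° Ω.
Step 4 — Source phasor: V = 48∠-40.1° V = 36.72 - j30.92 V.
Step 5 — Ohm's law: I = V / Z_total = (36.72 - j30.92) / (238 + j785.2) = -0.02308 - j0.05376 A.
Step 6 — Convert to polar: |I| = 0.05851 A, ∠I = -113.2°.

I = 0.05851∠-113.2° A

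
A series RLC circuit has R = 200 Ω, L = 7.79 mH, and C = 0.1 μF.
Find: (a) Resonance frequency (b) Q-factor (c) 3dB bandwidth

Step 1 — Resonance: ω₀ = 1/√(LC) = 1/√(0.00779·1e-07) = 3.583e+04 rad/s.
Step 2 — f₀ = ω₀/(2π) = 5702 Hz.
Step 3 — Series Q: Q = ω₀L/R = 3.583e+04·0.00779/200 = 1.396.
Step 4 — Bandwidth: Δω = ω₀/Q = 2.567e+04 rad/s; BW = Δω/(2π) = 4086 Hz.

(a) f₀ = 5702 Hz  (b) Q = 1.396  (c) BW = 4086 Hz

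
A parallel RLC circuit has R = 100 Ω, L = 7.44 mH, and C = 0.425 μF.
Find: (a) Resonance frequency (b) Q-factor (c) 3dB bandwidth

Step 1 — Resonance: ω₀ = 1/√(LC) = 1/√(0.00744·4.25e-07) = 1.778e+04 rad/s.
Step 2 — f₀ = ω₀/(2π) = 2830 Hz.
Step 3 — Parallel Q: Q = R/(ω₀L) = 100/(1.778e+04·0.00744) = 0.7558.
Step 4 — Bandwidth: Δω = ω₀/Q = 2.353e+04 rad/s; BW = Δω/(2π) = 3745 Hz.

(a) f₀ = 2830 Hz  (b) Q = 0.7558  (c) BW = 3745 Hz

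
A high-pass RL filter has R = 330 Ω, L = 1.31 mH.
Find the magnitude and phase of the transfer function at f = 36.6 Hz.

Step 1 — Angular frequency: ω = 2π·36.6 = 230 rad/s.
Step 2 — Transfer function: H(jω) = jωL/(R + jωL).
Step 3 — Numerator jωL = j·0.3013; denominator R + jωL = 330 + j0.3013.
Step 4 — H = 8.334e-07 + j0.0009129.
Step 5 — Magnitude: |H| = 0.0009129 (-60.8 dB); phase: φ = 89.9°.

|H| = 0.0009129 (-60.8 dB), φ = 89.9°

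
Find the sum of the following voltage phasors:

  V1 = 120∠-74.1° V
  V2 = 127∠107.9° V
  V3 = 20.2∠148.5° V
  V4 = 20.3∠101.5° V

Step 1 — Convert each phasor to rectangular form:
  V1 = 120·(cos(-74.1°) + j·sin(-74.1°)) = 32.88 - j115.4 V
  V2 = 127·(cos(107.9°) + j·sin(107.9°)) = -39.03 + j120.9 V
  V3 = 20.2·(cos(148.5°) + j·sin(148.5°)) = -17.22 + j10.55 V
  V4 = 20.3·(cos(101.5°) + j·sin(101.5°)) = -4.047 + j19.89 V
Step 2 — Sum components: V_total = -27.43 + j35.89 V.
Step 3 — Convert to polar: |V_total| = 45.17 V, ∠V_total = 127.4°.

V_total = 45.17∠127.4° V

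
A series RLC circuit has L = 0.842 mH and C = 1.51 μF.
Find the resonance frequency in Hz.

Step 1 — Resonance condition Im(Z)=0 gives ω₀ = 1/√(LC).
Step 2 — ω₀ = 1/√(0.000842·1.51e-06) = 2.805e+04 rad/s.
Step 3 — f₀ = ω₀/(2π) = 4464 Hz.

f₀ = 4464 Hz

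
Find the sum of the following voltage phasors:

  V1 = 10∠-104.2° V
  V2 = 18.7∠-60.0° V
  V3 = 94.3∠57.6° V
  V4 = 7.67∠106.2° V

Step 1 — Convert each phasor to rectangular form:
  V1 = 10·(cos(-104.2°) + j·sin(-104.2°)) = -2.453 - j9.694 V
  V2 = 18.7·(cos(-60.0°) + j·sin(-60.0°)) = 9.35 - j16.19 V
  V3 = 94.3·(cos(57.6°) + j·sin(57.6°)) = 50.53 + j79.62 V
  V4 = 7.67·(cos(106.2°) + j·sin(106.2°)) = -2.14 + j7.365 V
Step 2 — Sum components: V_total = 55.29 + j61.1 V.
Step 3 — Convert to polar: |V_total| = 82.4 V, ∠V_total = 47.9°.

V_total = 82.4∠47.9° V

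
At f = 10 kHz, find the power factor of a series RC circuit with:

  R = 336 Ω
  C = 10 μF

Step 1 — Angular frequency: ω = 2π·f = 2π·1e+04 = 6.283e+04 rad/s.
Step 2 — Component impedances:
  R: Z = R = 336 Ω
  C: Z = 1/(jωC) = -j/(ω·C) = 0 - j1.592 Ω
Step 3 — Series combination: Z_total = R + C = 336 - j1.592 Ω = 336∠-0.3° Ω.
Step 4 — Power factor: PF = cos(φ) = Re(Z)/|Z| = 336/336 = 1.
Step 5 — Type: Im(Z) = -1.592 ⇒ leading (phase φ = -0.3°).

PF = 1 (leading, φ = -0.3°)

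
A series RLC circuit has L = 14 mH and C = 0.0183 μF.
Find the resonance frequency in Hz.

Step 1 — Resonance condition Im(Z)=0 gives ω₀ = 1/√(LC).
Step 2 — ω₀ = 1/√(0.014·1.83e-08) = 6.248e+04 rad/s.
Step 3 — f₀ = ω₀/(2π) = 9943 Hz.

f₀ = 9943 Hz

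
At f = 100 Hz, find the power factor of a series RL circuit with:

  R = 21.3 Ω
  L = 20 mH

Step 1 — Angular frequency: ω = 2π·f = 2π·100 = 628.3 rad/s.
Step 2 — Component impedances:
  R: Z = R = 21.3 Ω
  L: Z = jωL = j·628.3·0.02 = 0 + j12.57 Ω
Step 3 — Series combination: Z_total = R + L = 21.3 + j12.57 Ω = 24.73∠30.5° Ω.
Step 4 — Power factor: PF = cos(φ) = Re(Z)/|Z| = 21.3/24.73 = 0.8613.
Step 5 — Type: Im(Z) = 12.57 ⇒ lagging (phase φ = 30.5°).

PF = 0.8613 (lagging, φ = 30.5°)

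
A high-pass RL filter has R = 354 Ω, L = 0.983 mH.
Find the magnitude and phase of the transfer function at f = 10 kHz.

Step 1 — Angular frequency: ω = 2π·1e+04 = 6.283e+04 rad/s.
Step 2 — Transfer function: H(jω) = jωL/(R + jωL).
Step 3 — Numerator jωL = j·61.76; denominator R + jωL = 354 + j61.76.
Step 4 — H = 0.02954 + j0.1693.
Step 5 — Magnitude: |H| = 0.1719 (-15.3 dB); phase: φ = 80.1°.

|H| = 0.1719 (-15.3 dB), φ = 80.1°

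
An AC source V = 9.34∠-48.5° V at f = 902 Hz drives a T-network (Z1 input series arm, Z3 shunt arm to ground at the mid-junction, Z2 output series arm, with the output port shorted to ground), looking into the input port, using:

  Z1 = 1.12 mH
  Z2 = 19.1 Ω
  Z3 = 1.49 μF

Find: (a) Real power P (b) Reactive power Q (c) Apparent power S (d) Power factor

Step 1 — Angular frequency: ω = 2π·f = 2π·902 = 5667 rad/s.
Step 2 — Component impedances:
  Z1: Z = jωL = j·5667·0.00112 = 0 + j6.348 Ω
  Z2: Z = R = 19.1 Ω
  Z3: Z = 1/(jωC) = -j/(ω·C) = 0 - j118.4 Ω
Step 3 — With the output port shorted to ground, the output series arm Z2 runs from the junction to ground; the shunt arm Z3 also runs from the junction to ground. They appear in parallel: Z3 || Z2 = 18.62 - j3.003 Ω.
Step 4 — Series with input arm Z1: Z_in = Z1 + (Z3 || Z2) = 18.62 + j3.345 Ω = 18.91∠10.2° Ω.
Step 5 — Source phasor: V = 9.34∠-48.5° V = 6.189 - j6.995 V.
Step 6 — Current: I = V / Z = 0.2566 - j0.4219 A = 0.4938∠-58.7° A.
Step 7 — Complex power: S = V·I* = 4.54 + j0.8157 VA.
Step 8 — Real power: P = Re(S) = 4.54 W.
Step 9 — Reactive power: Q = Im(S) = 0.8157 VAR.
Step 10 — Apparent power: |S| = 4.612 VA.
Step 11 — Power factor: PF = P/|S| = 0.9842 (lagging).

(a) P = 4.54 W  (b) Q = 0.8157 VAR  (c) S = 4.612 VA  (d) PF = 0.9842 (lagging)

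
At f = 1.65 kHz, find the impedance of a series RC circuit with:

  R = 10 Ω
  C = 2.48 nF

Step 1 — Angular frequency: ω = 2π·f = 2π·1650 = 1.037e+04 rad/s.
Step 2 — Component impedances:
  R: Z = R = 10 Ω
  C: Z = 1/(jωC) = -j/(ω·C) = 0 - j3.889e+04 Ω
Step 3 — Series combination: Z_total = R + C = 10 - j3.889e+04 Ω = 3.889e+04∠-90.0° Ω.

Z = 10 - j3.889e+04 Ω = 3.889e+04∠-90.0° Ω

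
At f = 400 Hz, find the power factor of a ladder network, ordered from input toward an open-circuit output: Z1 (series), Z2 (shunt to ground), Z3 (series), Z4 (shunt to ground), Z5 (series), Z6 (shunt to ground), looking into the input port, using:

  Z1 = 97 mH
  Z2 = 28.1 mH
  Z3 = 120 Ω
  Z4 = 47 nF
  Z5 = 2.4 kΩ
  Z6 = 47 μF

Step 1 — Angular frequency: ω = 2π·f = 2π·400 = 2513 rad/s.
Step 2 — Component impedances:
  Z1: Z = jωL = j·2513·0.097 = 0 + j243.8 Ω
  Z2: Z = jωL = j·2513·0.0281 = 0 + j70.62 Ω
  Z3: Z = R = 120 Ω
  Z4: Z = 1/(jωC) = -j/(ω·C) = 0 - j8466 Ω
  Z5: Z = R = 2400 Ω
  Z6: Z = 1/(jωC) = -j/(ω·C) = 0 - j8.466 Ω
Step 3 — Ladder network (open output): work backward from the far end, alternating series and parallel combinations. Z_in = 2.016 + j314.9 Ω = 314.9∠89.6° Ω.
Step 4 — Power factor: PF = cos(φ) = Re(Z)/|Z| = 2.0157/314.91 = 0.006401.
Step 5 — Type: Im(Z) = 314.9 ⇒ lagging (phase φ = 89.6°).

PF = 0.006401 (lagging, φ = 89.6°)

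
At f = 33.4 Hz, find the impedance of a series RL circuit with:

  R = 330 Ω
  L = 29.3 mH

Step 1 — Angular frequency: ω = 2π·f = 2π·33.4 = 209.9 rad/s.
Step 2 — Component impedances:
  R: Z = R = 330 Ω
  L: Z = jωL = j·209.9·0.0293 = 0 + j6.149 Ω
Step 3 — Series combination: Z_total = R + L = 330 + j6.149 Ω = 330.1∠1.1° Ω.

Z = 330 + j6.149 Ω = 330.1∠1.1° Ω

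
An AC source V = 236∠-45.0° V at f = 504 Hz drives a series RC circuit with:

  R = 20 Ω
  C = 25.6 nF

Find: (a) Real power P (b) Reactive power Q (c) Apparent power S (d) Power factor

Step 1 — Angular frequency: ω = 2π·f = 2π·504 = 3167 rad/s.
Step 2 — Component impedances:
  R: Z = R = 20 Ω
  C: Z = 1/(jωC) = -j/(ω·C) = 0 - j1.234e+04 Ω
Step 3 — Series combination: Z_total = R + C = 20 - j1.234e+04 Ω = 1.234e+04∠-89.9° Ω.
Step 4 — Source phasor: V = 236∠-45.0° V = 166.9 - j166.9 V.
Step 5 — Current: I = V / Z = 0.01355 + j0.01351 A = 0.01913∠44.9° A.
Step 6 — Complex power: S = V·I* = 0.007321 - j4.515 VA.
Step 7 — Real power: P = Re(S) = 0.007321 W.
Step 8 — Reactive power: Q = Im(S) = -4.515 VAR.
Step 9 — Apparent power: |S| = 4.515 VA.
Step 10 — Power factor: PF = P/|S| = 0.001621 (leading).

(a) P = 0.007321 W  (b) Q = -4.515 VAR  (c) S = 4.515 VA  (d) PF = 0.001621 (leading)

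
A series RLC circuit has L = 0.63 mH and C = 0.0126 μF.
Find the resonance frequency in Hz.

Step 1 — Resonance condition Im(Z)=0 gives ω₀ = 1/√(LC).
Step 2 — ω₀ = 1/√(0.00063·1.26e-08) = 3.549e+05 rad/s.
Step 3 — f₀ = ω₀/(2π) = 5.649e+04 Hz.

f₀ = 5.649e+04 Hz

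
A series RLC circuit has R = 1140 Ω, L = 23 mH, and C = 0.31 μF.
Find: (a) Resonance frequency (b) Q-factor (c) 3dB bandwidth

Step 1 — Resonance condition Im(Z)=0 gives ω₀ = 1/√(LC).
Step 2 — ω₀ = 1/√(0.023·3.1e-07) = 1.184e+04 rad/s.
Step 3 — f₀ = ω₀/(2π) = 1885 Hz.
Step 4 — Series Q: Q = ω₀L/R = 1.184e+04·0.023/1140 = 0.2389.
Step 5 — 3dB bandwidth: Δω = ω₀/Q = 4.957e+04 rad/s; BW = Δω/(2π) = 7889 Hz.

(a) f₀ = 1885 Hz  (b) Q = 0.2389  (c) BW = 7889 Hz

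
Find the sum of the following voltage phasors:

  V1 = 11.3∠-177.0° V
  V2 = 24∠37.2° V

Step 1 — Convert each phasor to rectangular form:
  V1 = 11.3·(cos(-177.0°) + j·sin(-177.0°)) = -11.28 - j0.5914 V
  V2 = 24·(cos(37.2°) + j·sin(37.2°)) = 19.12 + j14.51 V
Step 2 — Sum components: V_total = 7.832 + j13.92 V.
Step 3 — Convert to polar: |V_total| = 15.97 V, ∠V_total = 60.6°.

V_total = 15.97∠60.6° V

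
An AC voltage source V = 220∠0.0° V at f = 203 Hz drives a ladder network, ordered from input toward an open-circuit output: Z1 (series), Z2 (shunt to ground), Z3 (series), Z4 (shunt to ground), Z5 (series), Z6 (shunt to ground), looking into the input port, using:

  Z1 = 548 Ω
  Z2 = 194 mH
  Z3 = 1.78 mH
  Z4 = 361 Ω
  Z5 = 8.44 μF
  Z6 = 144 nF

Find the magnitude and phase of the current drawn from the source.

Step 1 — Angular frequency: ω = 2π·f = 2π·203 = 1275 rad/s.
Step 2 — Component impedances:
  Z1: Z = R = 548 Ω
  Z2: Z = jωL = j·1275·0.194 = 0 + j247.4 Ω
  Z3: Z = jωL = j·1275·0.00178 = 0 + j2.27 Ω
  Z4: Z = R = 361 Ω
  Z5: Z = 1/(jωC) = -j/(ω·C) = 0 - j92.89 Ω
  Z6: Z = 1/(jωC) = -j/(ω·C) = 0 - j5445 Ω
Step 3 — Ladder network (open output): work backward from the far end, alternating series and parallel combinations. Z_in = 670 + j170.7 Ω = 691.4∠14.3° Ω.
Step 4 — Source phasor: V = 220∠0.0° V = 220 V.
Step 5 — Ohm's law: I = V / Z_total = (220) / (670 + j170.7) = 0.3084 - j0.07854 A.
Step 6 — Convert to polar: |I| = 0.3182 A, ∠I = -14.3°.

I = 0.3182∠-14.3° A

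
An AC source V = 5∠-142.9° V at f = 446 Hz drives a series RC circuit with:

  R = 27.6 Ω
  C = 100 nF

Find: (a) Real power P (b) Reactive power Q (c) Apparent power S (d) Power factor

Step 1 — Angular frequency: ω = 2π·f = 2π·446 = 2802 rad/s.
Step 2 — Component impedances:
  R: Z = R = 27.6 Ω
  C: Z = 1/(jωC) = -j/(ω·C) = 0 - j3568 Ω
Step 3 — Series combination: Z_total = R + C = 27.6 - j3568 Ω = 3569∠-89.6° Ω.
Step 4 — Source phasor: V = 5∠-142.9° V = -3.988 - j3.016 V.
Step 5 — Current: I = V / Z = 0.0008365 - j0.001124 A = 0.001401∠-53.3° A.
Step 6 — Complex power: S = V·I* = 5.418e-05 - j0.007005 VA.
Step 7 — Real power: P = Re(S) = 5.418e-05 W.
Step 8 — Reactive power: Q = Im(S) = -0.007005 VAR.
Step 9 — Apparent power: |S| = 0.007006 VA.
Step 10 — Power factor: PF = P/|S| = 0.007734 (leading).

(a) P = 5.418e-05 W  (b) Q = -0.007005 VAR  (c) S = 0.007006 VA  (d) PF = 0.007734 (leading)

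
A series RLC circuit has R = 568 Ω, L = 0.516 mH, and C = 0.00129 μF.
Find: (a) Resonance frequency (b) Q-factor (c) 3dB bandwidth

Step 1 — Resonance: ω₀ = 1/√(LC) = 1/√(0.000516·1.29e-09) = 1.226e+06 rad/s.
Step 2 — f₀ = ω₀/(2π) = 1.951e+05 Hz.
Step 3 — Series Q: Q = ω₀L/R = 1.226e+06·0.000516/568 = 1.113.
Step 4 — Bandwidth: Δω = ω₀/Q = 1.101e+06 rad/s; BW = Δω/(2π) = 1.752e+05 Hz.

(a) f₀ = 1.951e+05 Hz  (b) Q = 1.113  (c) BW = 1.752e+05 Hz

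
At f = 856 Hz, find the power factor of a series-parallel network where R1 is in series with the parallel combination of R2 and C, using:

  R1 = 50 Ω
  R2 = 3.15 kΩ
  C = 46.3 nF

Step 1 — Angular frequency: ω = 2π·f = 2π·856 = 5378 rad/s.
Step 2 — Component impedances:
  R1: Z = R = 50 Ω
  R2: Z = R = 3150 Ω
  C: Z = 1/(jωC) = -j/(ω·C) = 0 - j4016 Ω
Step 3 — Parallel branch: R2 || C = 1/(1/R2 + 1/C) = 1950 - j1530 Ω.
Step 4 — Series with R1: Z_total = R1 + (R2 || C) = 2000 - j1530 Ω = 2518∠-37.4° Ω.
Step 5 — Power factor: PF = cos(φ) = Re(Z)/|Z| = 2000/2518 = 0.7943.
Step 6 — Type: Im(Z) = -1530 ⇒ leading (phase φ = -37.4°).

PF = 0.7943 (leading, φ = -37.4°)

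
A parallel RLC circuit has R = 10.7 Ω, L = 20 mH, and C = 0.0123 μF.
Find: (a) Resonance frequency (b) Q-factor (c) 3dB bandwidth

Step 1 — Resonance: ω₀ = 1/√(LC) = 1/√(0.02·1.23e-08) = 6.376e+04 rad/s.
Step 2 — f₀ = ω₀/(2π) = 1.015e+04 Hz.
Step 3 — Parallel Q: Q = R/(ω₀L) = 10.7/(6.376e+04·0.02) = 0.008391.
Step 4 — Bandwidth: Δω = ω₀/Q = 7.598e+06 rad/s; BW = Δω/(2π) = 1.209e+06 Hz.

(a) f₀ = 1.015e+04 Hz  (b) Q = 0.008391  (c) BW = 1.209e+06 Hz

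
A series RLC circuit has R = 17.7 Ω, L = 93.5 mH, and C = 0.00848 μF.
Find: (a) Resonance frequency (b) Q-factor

Step 1 — Resonance condition Im(Z)=0 gives ω₀ = 1/√(LC).
Step 2 — ω₀ = 1/√(0.0935·8.48e-09) = 3.551e+04 rad/s.
Step 3 — f₀ = ω₀/(2π) = 5652 Hz.
Step 4 — Series Q: Q = ω₀L/R = 3.551e+04·0.0935/17.7 = 187.6.

(a) f₀ = 5652 Hz  (b) Q = 187.6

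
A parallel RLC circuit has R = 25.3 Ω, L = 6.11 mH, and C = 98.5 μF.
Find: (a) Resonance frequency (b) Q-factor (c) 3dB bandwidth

Step 1 — Resonance: ω₀ = 1/√(LC) = 1/√(0.00611·9.85e-05) = 1289 rad/s.
Step 2 — f₀ = ω₀/(2π) = 205.2 Hz.
Step 3 — Parallel Q: Q = R/(ω₀L) = 25.3/(1289·0.00611) = 3.212.
Step 4 — Bandwidth: Δω = ω₀/Q = 401.3 rad/s; BW = Δω/(2π) = 63.87 Hz.

(a) f₀ = 205.2 Hz  (b) Q = 3.212  (c) BW = 63.87 Hz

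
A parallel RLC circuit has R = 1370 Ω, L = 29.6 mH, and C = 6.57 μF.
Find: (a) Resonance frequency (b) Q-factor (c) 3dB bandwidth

Step 1 — Resonance: ω₀ = 1/√(LC) = 1/√(0.0296·6.57e-06) = 2268 rad/s.
Step 2 — f₀ = ω₀/(2π) = 360.9 Hz.
Step 3 — Parallel Q: Q = R/(ω₀L) = 1370/(2268·0.0296) = 20.41.
Step 4 — Bandwidth: Δω = ω₀/Q = 111.1 rad/s; BW = Δω/(2π) = 17.68 Hz.

(a) f₀ = 360.9 Hz  (b) Q = 20.41  (c) BW = 17.68 Hz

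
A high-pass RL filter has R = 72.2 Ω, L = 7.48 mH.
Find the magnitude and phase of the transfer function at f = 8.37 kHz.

Step 1 — Angular frequency: ω = 2π·8370 = 5.259e+04 rad/s.
Step 2 — Transfer function: H(jω) = jωL/(R + jωL).
Step 3 — Numerator jωL = j·393.4; denominator R + jωL = 72.2 + j393.4.
Step 4 — H = 0.9674 + j0.1776.
Step 5 — Magnitude: |H| = 0.9836 (-0.1 dB); phase: φ = 10.4°.

|H| = 0.9836 (-0.1 dB), φ = 10.4°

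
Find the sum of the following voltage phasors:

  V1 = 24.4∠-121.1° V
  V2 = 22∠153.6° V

Step 1 — Convert each phasor to rectangular form:
  V1 = 24.4·(cos(-121.1°) + j·sin(-121.1°)) = -12.6 - j20.89 V
  V2 = 22·(cos(153.6°) + j·sin(153.6°)) = -19.71 + j9.782 V
Step 2 — Sum components: V_total = -32.31 - j11.11 V.
Step 3 — Convert to polar: |V_total| = 34.17 V, ∠V_total = -161.0°.

V_total = 34.17∠-161.0° V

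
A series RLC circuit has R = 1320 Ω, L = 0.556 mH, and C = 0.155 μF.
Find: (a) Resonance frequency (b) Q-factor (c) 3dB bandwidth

Step 1 — Resonance: ω₀ = 1/√(LC) = 1/√(0.000556·1.55e-07) = 1.077e+05 rad/s.
Step 2 — f₀ = ω₀/(2π) = 1.714e+04 Hz.
Step 3 — Series Q: Q = ω₀L/R = 1.077e+05·0.000556/1320 = 0.04537.
Step 4 — Bandwidth: Δω = ω₀/Q = 2.374e+06 rad/s; BW = Δω/(2π) = 3.778e+05 Hz.

(a) f₀ = 1.714e+04 Hz  (b) Q = 0.04537  (c) BW = 3.778e+05 Hz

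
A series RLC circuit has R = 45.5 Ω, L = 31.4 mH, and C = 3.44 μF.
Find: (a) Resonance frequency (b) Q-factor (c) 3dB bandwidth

Step 1 — Resonance: ω₀ = 1/√(LC) = 1/√(0.0314·3.44e-06) = 3043 rad/s.
Step 2 — f₀ = ω₀/(2π) = 484.3 Hz.
Step 3 — Series Q: Q = ω₀L/R = 3043·0.0314/45.5 = 2.1.
Step 4 — Bandwidth: Δω = ω₀/Q = 1449 rad/s; BW = Δω/(2π) = 230.6 Hz.

(a) f₀ = 484.3 Hz  (b) Q = 2.1  (c) BW = 230.6 Hz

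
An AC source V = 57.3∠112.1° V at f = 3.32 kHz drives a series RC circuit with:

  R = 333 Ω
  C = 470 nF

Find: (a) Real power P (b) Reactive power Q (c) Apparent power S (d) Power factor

Step 1 — Angular frequency: ω = 2π·f = 2π·3320 = 2.086e+04 rad/s.
Step 2 — Component impedances:
  R: Z = R = 333 Ω
  C: Z = 1/(jωC) = -j/(ω·C) = 0 - j102 Ω
Step 3 — Series combination: Z_total = R + C = 333 - j102 Ω = 348.3∠-17.0° Ω.
Step 4 — Source phasor: V = 57.3∠112.1° V = -21.56 + j53.09 V.
Step 5 — Current: I = V / Z = -0.1038 + j0.1276 A = 0.1645∠129.1° A.
Step 6 — Complex power: S = V·I* = 9.014 - j2.761 VA.
Step 7 — Real power: P = Re(S) = 9.014 W.
Step 8 — Reactive power: Q = Im(S) = -2.761 VAR.
Step 9 — Apparent power: |S| = 9.427 VA.
Step 10 — Power factor: PF = P/|S| = 0.9562 (leading).

(a) P = 9.014 W  (b) Q = -2.761 VAR  (c) S = 9.427 VA  (d) PF = 0.9562 (leading)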